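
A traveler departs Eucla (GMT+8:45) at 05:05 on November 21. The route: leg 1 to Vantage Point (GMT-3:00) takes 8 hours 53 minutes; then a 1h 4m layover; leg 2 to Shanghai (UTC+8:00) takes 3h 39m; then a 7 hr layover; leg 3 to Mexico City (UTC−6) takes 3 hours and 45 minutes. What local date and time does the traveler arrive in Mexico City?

Convert departure to UTC: 05:05 − 8:45 = 20:20 UTC on Nov 20.
Add 8 hours 53 minutes leg 1 → 05:13 UTC (Nov 21).
Add 1 hour and 4 minutes layover in Vantage Point → 06:17 UTC.
Add 3 hours and 39 minutes leg 2 → 09:56 UTC.
Add 7 hours layover in Shanghai → 16:56 UTC.
Add 3 hours and 45 minutes leg 3 → 20:41 UTC.
Mexico City is UTC−6:00, so local arrival = 20:41 − 6:00 = 14:41 on Nov 21.

14:41 on November 21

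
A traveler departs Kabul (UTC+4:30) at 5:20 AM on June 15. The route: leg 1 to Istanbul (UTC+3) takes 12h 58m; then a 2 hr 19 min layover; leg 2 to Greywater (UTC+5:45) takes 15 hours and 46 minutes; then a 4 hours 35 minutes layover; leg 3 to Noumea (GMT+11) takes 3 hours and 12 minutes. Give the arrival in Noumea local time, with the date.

Convert departure to UTC: 5:20 AM − 4:30 = 12:50 AM UTC on Jun 15.
Add 12 hours and 58 minutes leg 1 → 1:48 PM UTC.
Add 2 hours and 19 minutes layover in Istanbul → 4:07 PM UTC.
Add 15 hours and 46 minutes leg 2 → 7:53 AM UTC (Jun 16).
Add 4 hours 35 minutes layover in Greywater → 12:28 PM UTC.
Add 3 hours 12 minutes leg 3 → 3:40 PM UTC.
Noumea is UTC+11:00, so local arrival = 3:40 PM + 11:00 = 2:40 AM on Jun 17.

2:40 AM on June 17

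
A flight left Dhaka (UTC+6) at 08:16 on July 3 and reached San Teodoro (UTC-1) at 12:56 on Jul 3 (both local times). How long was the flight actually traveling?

Departure in UTC: 08:16 − 6:00 = 02:16 on Jul 3.
Arrival in UTC: 12:56 + 1:00 = 13:56 on Jul 3.
Elapsed = 13:56 − 02:16 = 11 hours 40 minutes.

11 hours 40 minutes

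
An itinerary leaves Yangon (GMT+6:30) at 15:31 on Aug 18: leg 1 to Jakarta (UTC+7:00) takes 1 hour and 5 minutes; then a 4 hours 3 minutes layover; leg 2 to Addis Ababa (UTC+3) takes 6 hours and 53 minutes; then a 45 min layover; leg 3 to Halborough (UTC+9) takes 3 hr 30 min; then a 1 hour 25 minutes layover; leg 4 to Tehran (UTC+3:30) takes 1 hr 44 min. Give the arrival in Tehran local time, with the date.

07:56 on August 19

Convert departure to UTC: 15:31 − 6:30 = 09:01 UTC on Aug 18.
Add 1 hour 5 minutes leg 1 → 10:06 UTC.
Add 4 hours 3 minutes layover in Jakarta → 14:09 UTC.
Add 6 hours and 53 minutes leg 2 → 21:02 UTC.
Add 45 minutes layover in Addis Ababa → 21:47 UTC.
Add 3 hours and 30 minutes leg 3 → 01:17 UTC (Aug 19).
Add 1 hour and 25 minutes layover in Halborough → 02:42 UTC.
Add 1 hour and 44 minutes leg 4 → 04:26 UTC.
Tehran is UTC+3:30, so local arrival = 04:26 + 3:30 = 07:56 on Aug 19.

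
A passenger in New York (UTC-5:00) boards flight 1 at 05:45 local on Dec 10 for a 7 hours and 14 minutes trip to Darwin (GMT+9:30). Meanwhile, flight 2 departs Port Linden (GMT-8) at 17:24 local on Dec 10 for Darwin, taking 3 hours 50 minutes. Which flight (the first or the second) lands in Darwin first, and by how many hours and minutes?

the first, by 11 hours 15 minutes

Flight 1 in UTC: 05:45 + 5:00 = 10:45 on Dec 10.
+7 hours 14 minutes → arrive 17:59 UTC on Dec 10.
Flight 2 in UTC: 17:24 + 8:00 = 01:24 on Dec 11.
+3 hours and 50 minutes → arrive 05:14 UTC on Dec 11.
Flight 1 lands earlier by 11 hours 15 minutes.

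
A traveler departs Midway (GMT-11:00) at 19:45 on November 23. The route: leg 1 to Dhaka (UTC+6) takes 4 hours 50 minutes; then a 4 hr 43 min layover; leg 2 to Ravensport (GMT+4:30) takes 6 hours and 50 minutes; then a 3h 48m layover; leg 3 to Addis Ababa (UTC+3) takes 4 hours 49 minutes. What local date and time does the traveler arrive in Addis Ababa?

10:45 on November 25

Convert departure to UTC: 19:45 + 11:00 = 06:45 UTC on Nov 24.
Add 4 hours and 50 minutes leg 1 → 11:35 UTC.
Add 4 hours and 43 minutes layover in Dhaka → 16:18 UTC.
Add 6 hours 50 minutes leg 2 → 23:08 UTC.
Add 3 hours 48 minutes layover in Ravensport → 02:56 UTC (Nov 25).
Add 4 hours and 49 minutes leg 3 → 07:45 UTC.
Addis Ababa is UTC+3:00, so local arrival = 07:45 + 3:00 = 10:45 on Nov 25.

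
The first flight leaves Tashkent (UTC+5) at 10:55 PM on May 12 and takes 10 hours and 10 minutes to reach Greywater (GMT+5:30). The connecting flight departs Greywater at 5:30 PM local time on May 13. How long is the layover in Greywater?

Convert departure to UTC: 10:55 PM − 5:00 = 5:55 PM UTC on May 12.
Add 10 hours and 10 minutes flight time → 4:05 AM UTC (May 13).
Greywater is UTC+5:30, so local arrival = 4:05 AM + 5:30 = 9:35 AM on May 13.
Layover = 5:30 PM − 9:35 AM = 7 hours 55 minutes.

7 hours 55 minutes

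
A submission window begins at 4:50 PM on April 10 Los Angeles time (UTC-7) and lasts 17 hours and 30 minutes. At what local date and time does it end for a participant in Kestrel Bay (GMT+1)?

Kestrel Bay is 8:00 ahead of Los Angeles.
After 17 hours 30 minutes it is 10:20 AM (Apr 11) in Los Angeles.
Shift by the zone difference: 10:20 AM + 8:00 = 6:20 PM on Apr 11 in Kestrel Bay.

6:20 PM on Apr 11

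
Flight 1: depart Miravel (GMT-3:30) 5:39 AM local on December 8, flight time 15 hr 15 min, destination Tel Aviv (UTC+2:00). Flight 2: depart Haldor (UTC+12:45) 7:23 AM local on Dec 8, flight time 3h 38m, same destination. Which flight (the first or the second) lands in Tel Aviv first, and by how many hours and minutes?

the second, by 26 hours 8 minutes

Flight 1 in UTC: 5:39 AM + 3:30 = 9:09 AM on Dec 8.
+15 hours 15 minutes → arrive 12:24 AM UTC on Dec 9.
Flight 2 in UTC: 7:23 AM − 12:45 = 6:38 PM on Dec 7.
+3 hours and 38 minutes → arrive 10:16 PM UTC on Dec 7.
Flight 2 lands earlier by 26 hours 8 minutes.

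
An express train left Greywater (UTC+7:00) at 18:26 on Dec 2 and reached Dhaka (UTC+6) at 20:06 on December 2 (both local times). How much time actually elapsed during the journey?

Departure in UTC: 18:26 − 7:00 = 11:26 on Dec 2.
Arrival in UTC: 20:06 − 6:00 = 14:06 on Dec 2.
Elapsed = 14:06 − 11:26 = 2 hours 40 minutes.

2 hours 40 minutes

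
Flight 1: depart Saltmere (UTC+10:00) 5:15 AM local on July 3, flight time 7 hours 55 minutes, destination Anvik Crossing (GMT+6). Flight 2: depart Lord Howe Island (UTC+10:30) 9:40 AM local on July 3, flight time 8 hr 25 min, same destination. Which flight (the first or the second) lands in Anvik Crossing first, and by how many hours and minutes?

Flight 1 in UTC: 5:15 AM − 10:00 = 7:15 PM on Jul 2.
+7 hours 55 minutes → arrive 3:10 AM UTC on Jul 3.
Flight 2 in UTC: 9:40 AM − 10:30 = 11:10 PM on Jul 2.
+8 hours and 25 minutes → arrive 7:35 AM UTC on Jul 3.
Flight 1 lands earlier by 4 hours 25 minutes.

the first, by 4 hours 25 minutes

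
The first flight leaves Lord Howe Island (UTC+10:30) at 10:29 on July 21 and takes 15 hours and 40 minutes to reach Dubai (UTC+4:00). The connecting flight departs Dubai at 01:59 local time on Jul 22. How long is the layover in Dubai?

Convert departure to UTC: 10:29 − 10:30 = 23:59 UTC on Jul 20.
Add 15 hours 40 minutes flight time → 15:39 UTC (Jul 21).
Dubai is UTC+4:00, so local arrival = 15:39 + 4:00 = 19:39 on Jul 21.
Layover = 01:59 − 19:39 (+1 day) = 6 hours 20 minutes.

6 hours 20 minutes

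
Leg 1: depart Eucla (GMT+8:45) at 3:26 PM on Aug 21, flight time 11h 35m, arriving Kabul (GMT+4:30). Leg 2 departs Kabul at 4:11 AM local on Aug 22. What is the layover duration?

5 hours 25 minutes

Convert departure to UTC: 3:26 PM − 8:45 = 6:41 AM UTC on Aug 21.
Add 11 hours 35 minutes flight time → 6:16 PM UTC.
Kabul is UTC+4:30, so local arrival = 6:16 PM + 4:30 = 10:46 PM on Aug 21.
Layover = 4:11 AM − 10:46 PM (+1 day) = 5 hours 25 minutes.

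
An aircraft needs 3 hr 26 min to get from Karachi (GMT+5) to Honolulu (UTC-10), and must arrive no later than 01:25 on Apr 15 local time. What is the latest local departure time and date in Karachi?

Target arrival in UTC: 01:25 + 10:00 = 11:25 on Apr 15.
Subtract 3 hours and 26 minutes → departure 07:59 UTC on Apr 15.
Karachi is UTC+5:00: 07:59 + 5:00 = 12:59 on Apr 15.

12:59 on April 15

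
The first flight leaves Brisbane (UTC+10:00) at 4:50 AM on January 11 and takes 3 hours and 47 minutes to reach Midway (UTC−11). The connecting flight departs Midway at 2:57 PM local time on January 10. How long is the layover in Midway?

Convert departure to UTC: 4:50 AM − 10:00 = 6:50 PM UTC on Jan 10.
Add 3 hours 47 minutes flight time → 10:37 PM UTC.
Midway is UTC−11:00, so local arrival = 10:37 PM − 11:00 = 11:37 AM on Jan 10.
Layover = 2:57 PM − 11:37 AM = 3 hours 20 minutes.

3 hours 20 minutes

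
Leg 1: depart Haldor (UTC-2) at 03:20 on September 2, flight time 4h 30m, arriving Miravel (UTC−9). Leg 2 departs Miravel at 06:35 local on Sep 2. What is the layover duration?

5 hours 45 minutes

Convert departure to UTC: 03:20 + 2:00 = 05:20 UTC on Sep 2.
Add 4 hours 30 minutes flight time → 09:50 UTC.
Miravel is UTC−9:00, so local arrival = 09:50 − 9:00 = 00:50 on Sep 2.
Layover = 06:35 − 00:50 = 5 hours 45 minutes.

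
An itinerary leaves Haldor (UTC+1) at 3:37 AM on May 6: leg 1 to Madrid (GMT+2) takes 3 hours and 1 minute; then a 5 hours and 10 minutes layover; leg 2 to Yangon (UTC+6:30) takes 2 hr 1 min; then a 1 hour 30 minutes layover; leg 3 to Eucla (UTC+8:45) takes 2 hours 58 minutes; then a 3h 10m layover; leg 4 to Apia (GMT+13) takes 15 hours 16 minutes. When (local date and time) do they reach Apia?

Convert departure to UTC: 3:37 AM − 1:00 = 2:37 AM UTC on May 6.
Add 3 hours and 1 minute leg 1 → 5:38 AM UTC.
Add 5 hours 10 minutes layover in Madrid → 10:48 AM UTC.
Add 2 hours and 1 minute leg 2 → 12:49 PM UTC.
Add 1 hour and 30 minutes layover in Yangon → 2:19 PM UTC.
Add 2 hours and 58 minutes leg 3 → 5:17 PM UTC.
Add 3 hours 10 minutes layover in Eucla → 8:27 PM UTC.
Add 15 hours 16 minutes leg 4 → 11:43 AM UTC (May 7).
Apia is UTC+13:00, so local arrival = 11:43 AM + 13:00 = 12:43 AM on May 8.

12:43 AM on May 8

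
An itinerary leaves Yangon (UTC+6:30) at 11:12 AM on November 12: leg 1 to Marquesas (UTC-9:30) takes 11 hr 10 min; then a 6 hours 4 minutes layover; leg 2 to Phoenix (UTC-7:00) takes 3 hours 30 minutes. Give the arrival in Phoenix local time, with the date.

Convert departure to UTC: 11:12 AM − 6:30 = 4:42 AM UTC on Nov 12.
Add 11 hours and 10 minutes leg 1 → 3:52 PM UTC.
Add 6 hours 4 minutes layover in Marquesas → 9:56 PM UTC.
Add 3 hours 30 minutes leg 2 → 1:26 AM UTC (Nov 13).
Phoenix is UTC−7:00, so local arrival = 1:26 AM − 7:00 = 6:26 PM on Nov 12.

6:26 PM on November 12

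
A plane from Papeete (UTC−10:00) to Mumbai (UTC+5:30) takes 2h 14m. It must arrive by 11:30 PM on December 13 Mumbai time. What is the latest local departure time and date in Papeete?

Target arrival in UTC: 11:30 PM − 5:30 = 6:00 PM on Dec 13.
Subtract 2 hours and 14 minutes → departure 3:46 PM UTC on Dec 13.
Papeete is UTC−10:00: 3:46 PM − 10:00 = 5:46 AM on Dec 13.

5:46 AM on December 13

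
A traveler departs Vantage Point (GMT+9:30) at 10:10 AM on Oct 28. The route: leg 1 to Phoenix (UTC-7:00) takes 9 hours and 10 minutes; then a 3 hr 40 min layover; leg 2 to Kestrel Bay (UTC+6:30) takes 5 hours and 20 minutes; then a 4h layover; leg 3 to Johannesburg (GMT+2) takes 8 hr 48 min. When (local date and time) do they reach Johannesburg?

Convert departure to UTC: 10:10 AM − 9:30 = 12:40 AM UTC on Oct 28.
Add 9 hours 10 minutes leg 1 → 9:50 AM UTC.
Add 3 hours and 40 minutes layover in Phoenix → 1:30 PM UTC.
Add 5 hours and 20 minutes leg 2 → 6:50 PM UTC.
Add 4 hours layover in Kestrel Bay → 10:50 PM UTC.
Add 8 hours 48 minutes leg 3 → 7:38 AM UTC (Oct 29).
Johannesburg is UTC+2:00, so local arrival = 7:38 AM + 2:00 = 9:38 AM on Oct 29.

9:38 AM on October 29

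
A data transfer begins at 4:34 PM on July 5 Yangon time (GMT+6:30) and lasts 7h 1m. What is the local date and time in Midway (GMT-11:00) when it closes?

Convert start to UTC: 4:34 PM − 6:30 = 10:04 AM UTC on Jul 5.
Add 7 hours and 1 minute duration → 5:05 PM UTC.
Midway is UTC−11:00, so local end time = 5:05 PM − 11:00 = 6:05 AM on Jul 5.

6:05 AM on July 5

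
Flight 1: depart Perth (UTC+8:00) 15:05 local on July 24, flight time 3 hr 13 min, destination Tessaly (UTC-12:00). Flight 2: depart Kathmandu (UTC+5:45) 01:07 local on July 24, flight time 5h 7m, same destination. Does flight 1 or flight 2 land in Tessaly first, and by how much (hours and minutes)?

the second, by 9 hours 49 minutes

Flight 1 in UTC: 15:05 − 8:00 = 07:05 on Jul 24.
+3 hours and 13 minutes → arrive 10:18 UTC on Jul 24.
Flight 2 in UTC: 01:07 − 5:45 = 19:22 on Jul 23.
+5 hours 7 minutes → arrive 00:29 UTC on Jul 24.
Flight 2 lands earlier by 9 hours 49 minutes.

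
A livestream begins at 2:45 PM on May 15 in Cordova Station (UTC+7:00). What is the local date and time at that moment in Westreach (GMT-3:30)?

4:15 AM on May 15

In UTC: 2:45 PM − 7:00 = 7:45 AM on May 15.
Westreach is UTC−3:30: 7:45 AM − 3:30 = 4:15 AM on May 15.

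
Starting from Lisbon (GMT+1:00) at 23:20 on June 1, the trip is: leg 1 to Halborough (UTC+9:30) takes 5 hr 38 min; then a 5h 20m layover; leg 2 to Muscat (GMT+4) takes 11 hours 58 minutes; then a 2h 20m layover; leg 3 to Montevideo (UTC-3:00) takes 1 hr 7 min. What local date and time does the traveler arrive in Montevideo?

21:43 on June 2

Convert departure to UTC: 23:20 − 1:00 = 22:20 UTC on Jun 1.
Add 5 hours 38 minutes leg 1 → 03:58 UTC (Jun 2).
Add 5 hours 20 minutes layover in Halborough → 09:18 UTC.
Add 11 hours and 58 minutes leg 2 → 21:16 UTC.
Add 2 hours and 20 minutes layover in Muscat → 23:36 UTC.
Add 1 hour 7 minutes leg 3 → 00:43 UTC (Jun 3).
Montevideo is UTC−3:00, so local arrival = 00:43 − 3:00 = 21:43 on Jun 2.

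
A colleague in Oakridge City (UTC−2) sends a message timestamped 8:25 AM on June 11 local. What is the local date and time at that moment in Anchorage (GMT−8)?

In UTC: 8:25 AM + 2:00 = 10:25 AM on Jun 11.
Anchorage is UTC−8:00: 10:25 AM − 8:00 = 2:25 AM on Jun 11.

2:25 AM on June 11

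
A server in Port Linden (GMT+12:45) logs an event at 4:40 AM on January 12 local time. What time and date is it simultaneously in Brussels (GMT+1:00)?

4:55 PM on Jan 11

Brussels is 11:45 behind Port Linden.
Shift by the zone difference: 4:40 AM − 11:45 = 4:55 PM on Jan 11 in Brussels.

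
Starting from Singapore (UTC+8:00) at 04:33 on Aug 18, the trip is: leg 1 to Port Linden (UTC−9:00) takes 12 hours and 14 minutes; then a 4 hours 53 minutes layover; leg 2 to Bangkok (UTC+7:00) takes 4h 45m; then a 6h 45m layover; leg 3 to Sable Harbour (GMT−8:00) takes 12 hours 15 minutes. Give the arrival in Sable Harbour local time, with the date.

05:25 on Aug 19

Convert departure to UTC: 04:33 − 8:00 = 20:33 UTC on Aug 17.
Add 12 hours and 14 minutes leg 1 → 08:47 UTC (Aug 18).
Add 4 hours and 53 minutes layover in Port Linden → 13:40 UTC.
Add 4 hours and 45 minutes leg 2 → 18:25 UTC.
Add 6 hours and 45 minutes layover in Bangkok → 01:10 UTC (Aug 19).
Add 12 hours and 15 minutes leg 3 → 13:25 UTC.
Sable Harbour is UTC−8:00, so local arrival = 13:25 − 8:00 = 05:25 on Aug 19.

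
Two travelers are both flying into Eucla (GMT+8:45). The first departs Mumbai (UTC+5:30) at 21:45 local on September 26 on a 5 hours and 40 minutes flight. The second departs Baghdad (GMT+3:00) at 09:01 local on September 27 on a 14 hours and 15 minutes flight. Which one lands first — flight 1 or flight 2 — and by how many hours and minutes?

the first, by 22 hours 21 minutes

Flight 1 in UTC: 21:45 − 5:30 = 16:15 on Sep 26.
+5 hours 40 minutes → arrive 21:55 UTC on Sep 26.
Flight 2 in UTC: 09:01 − 3:00 = 06:01 on Sep 27.
+14 hours 15 minutes → arrive 20:16 UTC on Sep 27.
Flight 1 lands earlier by 22 hours 21 minutes.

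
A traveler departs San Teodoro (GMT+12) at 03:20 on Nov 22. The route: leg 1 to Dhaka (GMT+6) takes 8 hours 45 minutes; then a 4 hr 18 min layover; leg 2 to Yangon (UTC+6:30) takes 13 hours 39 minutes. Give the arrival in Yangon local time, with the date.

00:32 on Nov 23

Convert departure to UTC: 03:20 − 12:00 = 15:20 UTC on Nov 21.
Add 8 hours 45 minutes leg 1 → 00:05 UTC (Nov 22).
Add 4 hours and 18 minutes layover in Dhaka → 04:23 UTC.
Add 13 hours 39 minutes leg 2 → 18:02 UTC.
Yangon is UTC+6:30, so local arrival = 18:02 + 6:30 = 00:32 on Nov 23.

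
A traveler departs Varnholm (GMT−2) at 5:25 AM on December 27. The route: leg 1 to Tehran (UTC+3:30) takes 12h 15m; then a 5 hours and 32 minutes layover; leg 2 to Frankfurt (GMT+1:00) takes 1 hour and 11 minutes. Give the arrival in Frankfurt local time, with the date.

3:23 AM on December 28

Convert departure to UTC: 5:25 AM + 2:00 = 7:25 AM UTC on Dec 27.
Add 12 hours and 15 minutes leg 1 → 7:40 PM UTC.
Add 5 hours 32 minutes layover in Tehran → 1:12 AM UTC (Dec 28).
Add 1 hour 11 minutes leg 2 → 2:23 AM UTC.
Frankfurt is UTC+1:00, so local arrival = 2:23 AM + 1:00 = 3:23 AM on Dec 28.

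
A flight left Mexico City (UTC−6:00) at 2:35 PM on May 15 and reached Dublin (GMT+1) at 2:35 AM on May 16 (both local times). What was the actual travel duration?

Dublin is 7:00 ahead of Mexico City.
Clock-face elapsed time (ignoring zones) is 12 hours.
Actual elapsed = 12 hours − 7:00 = 5 hours.

5 hours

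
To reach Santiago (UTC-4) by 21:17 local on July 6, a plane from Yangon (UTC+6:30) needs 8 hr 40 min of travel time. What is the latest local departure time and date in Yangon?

Target arrival in UTC: 21:17 + 4:00 = 01:17 on Jul 7.
Subtract 8 hours 40 minutes → departure 16:37 UTC on Jul 6.
Yangon is UTC+6:30: 16:37 + 6:30 = 23:07 on Jul 6.

23:07 on July 6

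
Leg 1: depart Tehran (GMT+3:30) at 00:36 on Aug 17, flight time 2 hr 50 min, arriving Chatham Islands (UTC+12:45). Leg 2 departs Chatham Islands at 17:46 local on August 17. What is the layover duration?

5 hours 5 minutes

Convert departure to UTC: 00:36 − 3:30 = 21:06 UTC on Aug 16.
Add 2 hours and 50 minutes flight time → 23:56 UTC.
Chatham Islands is UTC+12:45, so local arrival = 23:56 + 12:45 = 12:41 on Aug 17.
Layover = 17:46 − 12:41 = 5 hours 5 minutes.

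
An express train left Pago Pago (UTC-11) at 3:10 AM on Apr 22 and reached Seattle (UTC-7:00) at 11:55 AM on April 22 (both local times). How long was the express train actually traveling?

Departure in UTC: 3:10 AM + 11:00 = 2:10 PM on Apr 22.
Arrival in UTC: 11:55 AM + 7:00 = 6:55 PM on Apr 22.
Elapsed = 6:55 PM − 2:10 PM = 4 hours 45 minutes.

4 hours 45 minutes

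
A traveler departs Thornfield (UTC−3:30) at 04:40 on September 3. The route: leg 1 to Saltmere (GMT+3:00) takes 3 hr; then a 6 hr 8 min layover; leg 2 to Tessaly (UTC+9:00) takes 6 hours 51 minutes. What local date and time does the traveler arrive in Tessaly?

09:09 on Sep 4

Convert departure to UTC: 04:40 + 3:30 = 08:10 UTC on Sep 3.
Add 3 hours leg 1 → 11:10 UTC.
Add 6 hours 8 minutes layover in Saltmere → 17:18 UTC.
Add 6 hours and 51 minutes leg 2 → 00:09 UTC (Sep 4).
Tessaly is UTC+9:00, so local arrival = 00:09 + 9:00 = 09:09 on Sep 4.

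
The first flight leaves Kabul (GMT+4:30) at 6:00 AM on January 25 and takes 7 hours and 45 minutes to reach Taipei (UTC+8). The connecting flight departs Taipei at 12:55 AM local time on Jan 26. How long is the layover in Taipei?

7 hours 40 minutes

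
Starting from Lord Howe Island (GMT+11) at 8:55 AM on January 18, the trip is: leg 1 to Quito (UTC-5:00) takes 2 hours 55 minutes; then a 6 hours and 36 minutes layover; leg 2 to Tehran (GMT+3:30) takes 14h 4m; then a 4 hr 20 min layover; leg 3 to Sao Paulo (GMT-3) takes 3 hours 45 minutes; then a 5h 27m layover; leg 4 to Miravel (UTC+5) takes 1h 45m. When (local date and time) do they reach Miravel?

5:47 PM on January 19

Convert departure to UTC: 8:55 AM − 11:00 = 9:55 PM UTC on Jan 17.
Add 2 hours and 55 minutes leg 1 → 12:50 AM UTC (Jan 18).
Add 6 hours and 36 minutes layover in Quito → 7:26 AM UTC.
Add 14 hours 4 minutes leg 2 → 9:30 PM UTC.
Add 4 hours 20 minutes layover in Tehran → 1:50 AM UTC (Jan 19).
Add 3 hours 45 minutes leg 3 → 5:35 AM UTC.
Add 5 hours and 27 minutes layover in Sao Paulo → 11:02 AM UTC.
Add 1 hour and 45 minutes leg 4 → 12:47 PM UTC.
Miravel is UTC+5:00, so local arrival = 12:47 PM + 5:00 = 5:47 PM on Jan 19.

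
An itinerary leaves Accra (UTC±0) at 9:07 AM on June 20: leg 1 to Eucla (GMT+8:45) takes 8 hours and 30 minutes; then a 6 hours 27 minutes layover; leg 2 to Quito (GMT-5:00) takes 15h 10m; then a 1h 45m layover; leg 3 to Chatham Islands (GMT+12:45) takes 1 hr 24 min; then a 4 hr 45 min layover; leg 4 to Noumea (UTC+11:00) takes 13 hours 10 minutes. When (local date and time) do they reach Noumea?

11:18 PM on June 22

Accra is at UTC+0, so departure is already 9:07 AM UTC on Jun 20.
Add 8 hours 30 minutes leg 1 → 5:37 PM UTC.
Add 6 hours 27 minutes layover in Eucla → 12:04 AM UTC (Jun 21).
Add 15 hours and 10 minutes leg 2 → 3:14 PM UTC.
Add 1 hour and 45 minutes layover in Quito → 4:59 PM UTC.
Add 1 hour 24 minutes leg 3 → 6:23 PM UTC.
Add 4 hours 45 minutes layover in Chatham Islands → 11:08 PM UTC.
Add 13 hours 10 minutes leg 4 → 12:18 PM UTC (Jun 22).
Noumea is UTC+11:00, so local arrival = 12:18 PM + 11:00 = 11:18 PM on Jun 22.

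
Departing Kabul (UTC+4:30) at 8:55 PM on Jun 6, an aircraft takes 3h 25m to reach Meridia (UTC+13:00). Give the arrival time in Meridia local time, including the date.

Convert departure to UTC: 8:55 PM − 4:30 = 4:25 PM UTC on Jun 6.
Add 3 hours 25 minutes travel time → 7:50 PM UTC.
Meridia is UTC+13:00, so local arrival = 7:50 PM + 13:00 = 8:50 AM on Jun 7.

8:50 AM on June 7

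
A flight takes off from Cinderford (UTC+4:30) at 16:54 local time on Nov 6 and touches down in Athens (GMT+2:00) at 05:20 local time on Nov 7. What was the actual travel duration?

Departure in UTC: 16:54 − 4:30 = 12:24 on Nov 6.
Arrival in UTC: 05:20 − 2:00 = 03:20 on Nov 7.
Elapsed = 03:20 − 12:24 (+1 day) = 14 hours 56 minutes.

14 hours 56 minutes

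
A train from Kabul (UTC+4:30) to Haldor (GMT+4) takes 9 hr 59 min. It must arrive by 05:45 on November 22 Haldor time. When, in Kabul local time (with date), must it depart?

20:16 on November 21

Target arrival in UTC: 05:45 − 4:00 = 01:45 on Nov 22.
Subtract 9 hours and 59 minutes → departure 15:46 UTC on Nov 21.
Kabul is UTC+4:30: 15:46 + 4:30 = 20:16 on Nov 21.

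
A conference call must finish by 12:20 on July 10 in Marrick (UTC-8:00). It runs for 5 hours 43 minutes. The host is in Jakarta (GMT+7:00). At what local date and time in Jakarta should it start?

21:37 on July 10

Target end time in UTC: 12:20 + 8:00 = 20:20 on Jul 10.
Subtract 5 hours 43 minutes → start 14:37 UTC on Jul 10.
Jakarta is UTC+7:00: 14:37 + 7:00 = 21:37 on Jul 10.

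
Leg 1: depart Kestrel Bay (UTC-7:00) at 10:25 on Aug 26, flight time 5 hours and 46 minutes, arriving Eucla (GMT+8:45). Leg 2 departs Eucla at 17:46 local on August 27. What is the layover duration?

9 hours 50 minutes

Convert departure to UTC: 10:25 + 7:00 = 17:25 UTC on Aug 26.
Add 5 hours 46 minutes flight time → 23:11 UTC.
Eucla is UTC+8:45, so local arrival = 23:11 + 8:45 = 07:56 on Aug 27.
Layover = 17:46 − 07:56 = 9 hours 50 minutes.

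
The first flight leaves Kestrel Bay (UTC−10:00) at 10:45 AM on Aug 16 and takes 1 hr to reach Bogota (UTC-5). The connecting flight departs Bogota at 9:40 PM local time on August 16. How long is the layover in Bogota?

Convert departure to UTC: 10:45 AM + 10:00 = 8:45 PM UTC on Aug 16.
Add 1 hour flight time → 9:45 PM UTC.
Bogota is UTC−5:00, so local arrival = 9:45 PM − 5:00 = 4:45 PM on Aug 16.
Layover = 9:40 PM − 4:45 PM = 4 hours 55 minutes.

4 hours 55 minutes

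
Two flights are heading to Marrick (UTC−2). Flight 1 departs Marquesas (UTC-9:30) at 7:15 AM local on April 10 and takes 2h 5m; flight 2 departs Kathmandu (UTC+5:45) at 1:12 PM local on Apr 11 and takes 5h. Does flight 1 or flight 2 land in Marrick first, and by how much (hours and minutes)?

the first, by 17 hours 37 minutes

Flight 1 in UTC: 7:15 AM + 9:30 = 4:45 PM on Apr 10.
+2 hours 5 minutes → arrive 6:50 PM UTC on Apr 10.
Flight 2 in UTC: 1:12 PM − 5:45 = 7:27 AM on Apr 11.
+5 hours → arrive 12:27 PM UTC on Apr 11.
Flight 1 lands earlier by 17 hours 37 minutes.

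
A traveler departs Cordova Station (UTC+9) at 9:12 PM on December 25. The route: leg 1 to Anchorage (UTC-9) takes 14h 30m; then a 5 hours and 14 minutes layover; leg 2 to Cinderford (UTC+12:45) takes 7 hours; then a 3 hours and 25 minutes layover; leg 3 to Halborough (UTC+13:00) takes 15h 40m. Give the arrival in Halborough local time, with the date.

11:01 PM on Dec 27

Convert departure to UTC: 9:12 PM − 9:00 = 12:12 PM UTC on Dec 25.
Add 14 hours 30 minutes leg 1 → 2:42 AM UTC (Dec 26).
Add 5 hours 14 minutes layover in Anchorage → 7:56 AM UTC.
Add 7 hours leg 2 → 2:56 PM UTC.
Add 3 hours and 25 minutes layover in Cinderford → 6:21 PM UTC.
Add 15 hours 40 minutes leg 3 → 10:01 AM UTC (Dec 27).
Halborough is UTC+13:00, so local arrival = 10:01 AM + 13:00 = 11:01 PM on Dec 27.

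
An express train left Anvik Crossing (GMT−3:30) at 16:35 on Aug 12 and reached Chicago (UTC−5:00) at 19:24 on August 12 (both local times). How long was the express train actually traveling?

4 hours 19 minutes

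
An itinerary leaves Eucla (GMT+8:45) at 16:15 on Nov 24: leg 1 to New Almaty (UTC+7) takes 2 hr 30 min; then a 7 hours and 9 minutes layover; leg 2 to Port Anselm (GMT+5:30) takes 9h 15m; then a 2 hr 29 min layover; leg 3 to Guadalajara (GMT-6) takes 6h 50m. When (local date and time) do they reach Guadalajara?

05:43 on November 25

Convert departure to UTC: 16:15 − 8:45 = 07:30 UTC on Nov 24.
Add 2 hours 30 minutes leg 1 → 10:00 UTC.
Add 7 hours 9 minutes layover in New Almaty → 17:09 UTC.
Add 9 hours and 15 minutes leg 2 → 02:24 UTC (Nov 25).
Add 2 hours and 29 minutes layover in Port Anselm → 04:53 UTC.
Add 6 hours 50 minutes leg 3 → 11:43 UTC.
Guadalajara is UTC−6:00, so local arrival = 11:43 − 6:00 = 05:43 on Nov 25.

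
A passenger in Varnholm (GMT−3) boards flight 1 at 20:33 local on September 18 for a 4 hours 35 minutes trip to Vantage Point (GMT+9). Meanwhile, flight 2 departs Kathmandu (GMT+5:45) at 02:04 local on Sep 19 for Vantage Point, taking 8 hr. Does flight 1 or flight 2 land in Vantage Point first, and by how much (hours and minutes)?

Flight 1 in UTC: 20:33 + 3:00 = 23:33 on Sep 18.
+4 hours and 35 minutes → arrive 04:08 UTC on Sep 19.
Flight 2 in UTC: 02:04 − 5:45 = 20:19 on Sep 18.
+8 hours → arrive 04:19 UTC on Sep 19.
Flight 1 lands earlier by 11 minutes.

the first, by 11 minutes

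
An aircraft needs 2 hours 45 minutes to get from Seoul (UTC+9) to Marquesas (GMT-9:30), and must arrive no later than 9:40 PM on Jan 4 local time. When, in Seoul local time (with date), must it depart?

1:25 PM on Jan 5

Target arrival in UTC: 9:40 PM + 9:30 = 7:10 AM on Jan 5.
Subtract 2 hours 45 minutes → departure 4:25 AM UTC on Jan 5.
Seoul is UTC+9:00: 4:25 AM + 9:00 = 1:25 PM on Jan 5.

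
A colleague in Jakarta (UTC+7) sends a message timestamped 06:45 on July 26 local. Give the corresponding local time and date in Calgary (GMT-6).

17:45 on July 25

In UTC: 06:45 − 7:00 = 23:45 on Jul 25.
Calgary is UTC−6:00: 23:45 − 6:00 = 17:45 on Jul 25.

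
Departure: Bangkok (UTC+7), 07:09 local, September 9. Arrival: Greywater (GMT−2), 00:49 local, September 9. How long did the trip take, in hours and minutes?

Departure in UTC: 07:09 − 7:00 = 00:09 on Sep 9.
Arrival in UTC: 00:49 + 2:00 = 02:49 on Sep 9.
Elapsed = 02:49 − 00:09 = 2 hours 40 minutes.

2 hours 40 minutes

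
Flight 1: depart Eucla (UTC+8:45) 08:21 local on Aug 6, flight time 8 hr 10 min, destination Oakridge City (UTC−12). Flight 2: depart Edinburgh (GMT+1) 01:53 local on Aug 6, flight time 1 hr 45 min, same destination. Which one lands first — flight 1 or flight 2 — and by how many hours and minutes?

the second, by 5 hours 8 minutes

Flight 1 in UTC: 08:21 − 8:45 = 23:36 on Aug 5.
+8 hours and 10 minutes → arrive 07:46 UTC on Aug 6.
Flight 2 in UTC: 01:53 − 1:00 = 00:53 on Aug 6.
+1 hour 45 minutes → arrive 02:38 UTC on Aug 6.
Flight 2 lands earlier by 5 hours 8 minutes.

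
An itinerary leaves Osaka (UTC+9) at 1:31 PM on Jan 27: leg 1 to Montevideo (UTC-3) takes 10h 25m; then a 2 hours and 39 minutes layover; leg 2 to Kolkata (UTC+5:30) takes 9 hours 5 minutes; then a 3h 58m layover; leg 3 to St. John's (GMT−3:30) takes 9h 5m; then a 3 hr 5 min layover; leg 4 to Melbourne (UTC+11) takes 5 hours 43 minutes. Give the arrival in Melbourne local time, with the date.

Convert departure to UTC: 1:31 PM − 9:00 = 4:31 AM UTC on Jan 27.
Add 10 hours and 25 minutes leg 1 → 2:56 PM UTC.
Add 2 hours and 39 minutes layover in Montevideo → 5:35 PM UTC.
Add 9 hours 5 minutes leg 2 → 2:40 AM UTC (Jan 28).
Add 3 hours 58 minutes layover in Kolkata → 6:38 AM UTC.
Add 9 hours 5 minutes leg 3 → 3:43 PM UTC.
Add 3 hours 5 minutes layover in St. John's → 6:48 PM UTC.
Add 5 hours 43 minutes leg 4 → 12:31 AM UTC (Jan 29).
Melbourne is UTC+11:00, so local arrival = 12:31 AM + 11:00 = 11:31 AM on Jan 29.

11:31 AM on January 29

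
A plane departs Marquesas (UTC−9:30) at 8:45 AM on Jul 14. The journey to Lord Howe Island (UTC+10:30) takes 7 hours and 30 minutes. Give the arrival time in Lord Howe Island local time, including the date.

12:15 PM on July 15

Convert departure to UTC: 8:45 AM + 9:30 = 6:15 PM UTC on Jul 14.
Add 7 hours and 30 minutes travel time → 1:45 AM UTC (Jul 15).
Lord Howe Island is UTC+10:30, so local arrival = 1:45 AM + 10:30 = 12:15 PM on Jul 15.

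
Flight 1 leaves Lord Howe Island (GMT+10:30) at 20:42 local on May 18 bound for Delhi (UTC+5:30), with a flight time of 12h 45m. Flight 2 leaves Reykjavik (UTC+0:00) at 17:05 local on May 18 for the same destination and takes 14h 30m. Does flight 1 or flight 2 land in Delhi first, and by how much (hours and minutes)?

the first, by 8 hours 38 minutes

Flight 1 in UTC: 20:42 − 10:30 = 10:12 on May 18.
+12 hours 45 minutes → arrive 22:57 UTC on May 18.
Flight 2 departs at 17:05 UTC (May 18).
+14 hours 30 minutes → arrive 07:35 UTC on May 19.
Flight 1 lands earlier by 8 hours 38 minutes.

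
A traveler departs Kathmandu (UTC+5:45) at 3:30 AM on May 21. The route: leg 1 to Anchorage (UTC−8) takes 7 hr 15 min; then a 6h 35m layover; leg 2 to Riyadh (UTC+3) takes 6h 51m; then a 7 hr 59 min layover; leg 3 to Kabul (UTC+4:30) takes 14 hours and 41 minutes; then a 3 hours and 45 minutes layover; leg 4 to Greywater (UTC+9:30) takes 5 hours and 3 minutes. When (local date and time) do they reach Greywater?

11:24 AM on May 23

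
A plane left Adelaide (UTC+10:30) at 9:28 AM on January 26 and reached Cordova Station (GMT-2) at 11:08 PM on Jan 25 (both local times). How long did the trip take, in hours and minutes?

Cordova Station is 12:30 behind Adelaide.
Clock-face elapsed time (ignoring zones) is −10 hours 20 minutes.
Actual elapsed = −10 hours 20 minutes + 12:30 = 2 hours 10 minutes.

2 hours 10 minutes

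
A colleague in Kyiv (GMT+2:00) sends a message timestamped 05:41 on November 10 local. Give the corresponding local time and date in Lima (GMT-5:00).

22:41 on November 9

In UTC: 05:41 − 2:00 = 03:41 on Nov 10.
Lima is UTC−5:00: 03:41 − 5:00 = 22:41 on Nov 9.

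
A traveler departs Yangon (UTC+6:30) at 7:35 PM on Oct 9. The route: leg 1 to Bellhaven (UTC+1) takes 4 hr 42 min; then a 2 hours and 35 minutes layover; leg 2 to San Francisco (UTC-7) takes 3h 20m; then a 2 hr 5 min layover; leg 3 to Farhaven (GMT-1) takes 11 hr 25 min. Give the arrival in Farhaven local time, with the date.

12:12 PM on October 10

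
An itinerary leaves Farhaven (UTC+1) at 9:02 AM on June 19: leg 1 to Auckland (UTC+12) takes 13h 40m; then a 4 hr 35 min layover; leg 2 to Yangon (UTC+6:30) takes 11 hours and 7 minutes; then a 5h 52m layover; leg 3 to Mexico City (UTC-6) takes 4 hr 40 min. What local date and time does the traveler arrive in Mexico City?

Convert departure to UTC: 9:02 AM − 1:00 = 8:02 AM UTC on Jun 19.
Add 13 hours and 40 minutes leg 1 → 9:42 PM UTC.
Add 4 hours 35 minutes layover in Auckland → 2:17 AM UTC (Jun 20).
Add 11 hours 7 minutes leg 2 → 1:24 PM UTC.
Add 5 hours 52 minutes layover in Yangon → 7:16 PM UTC.
Add 4 hours 40 minutes leg 3 → 11:56 PM UTC.
Mexico City is UTC−6:00, so local arrival = 11:56 PM − 6:00 = 5:56 PM on Jun 20.

5:56 PM on June 20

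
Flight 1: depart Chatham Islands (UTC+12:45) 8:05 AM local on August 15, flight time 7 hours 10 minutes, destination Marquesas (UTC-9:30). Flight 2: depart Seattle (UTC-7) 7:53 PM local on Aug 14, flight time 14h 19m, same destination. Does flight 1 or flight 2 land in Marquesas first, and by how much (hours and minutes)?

the first, by 14 hours 42 minutes

Flight 1 in UTC: 8:05 AM − 12:45 = 7:20 PM on Aug 14.
+7 hours 10 minutes → arrive 2:30 AM UTC on Aug 15.
Flight 2 in UTC: 7:53 PM + 7:00 = 2:53 AM on Aug 15.
+14 hours and 19 minutes → arrive 5:12 PM UTC on Aug 15.
Flight 1 lands earlier by 14 hours 42 minutes.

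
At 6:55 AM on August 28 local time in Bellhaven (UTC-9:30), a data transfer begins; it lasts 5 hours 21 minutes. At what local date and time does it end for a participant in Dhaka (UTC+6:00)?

Convert start to UTC: 6:55 AM + 9:30 = 4:25 PM UTC on Aug 28.
Add 5 hours and 21 minutes duration → 9:46 PM UTC.
Dhaka is UTC+6:00, so local end time = 9:46 PM + 6:00 = 3:46 AM on Aug 29.

3:46 AM on August 29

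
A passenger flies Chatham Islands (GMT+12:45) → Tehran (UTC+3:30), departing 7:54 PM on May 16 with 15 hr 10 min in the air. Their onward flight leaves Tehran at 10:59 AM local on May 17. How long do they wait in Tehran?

Convert departure to UTC: 7:54 PM − 12:45 = 7:09 AM UTC on May 16.
Add 15 hours 10 minutes flight time → 10:19 PM UTC.
Tehran is UTC+3:30, so local arrival = 10:19 PM + 3:30 = 1:49 AM on May 17.
Layover = 10:59 AM − 1:49 AM = 9 hours 10 minutes.

9 hours 10 minutes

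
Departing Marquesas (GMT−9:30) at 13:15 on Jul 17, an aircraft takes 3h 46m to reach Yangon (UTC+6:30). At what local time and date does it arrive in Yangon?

Convert departure to UTC: 13:15 + 9:30 = 22:45 UTC on Jul 17.
Add 3 hours and 46 minutes travel time → 02:31 UTC (Jul 18).
Yangon is UTC+6:30, so local arrival = 02:31 + 6:30 = 09:01 on Jul 18.

09:01 on July 18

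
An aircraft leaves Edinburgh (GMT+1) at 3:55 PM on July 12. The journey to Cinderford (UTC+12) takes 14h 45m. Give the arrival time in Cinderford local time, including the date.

Cinderford is 11:00 ahead of Edinburgh.
After 14 hours and 45 minutes it is 6:40 AM (Jul 13) in Edinburgh.
Shift by the zone difference: 6:40 AM + 11:00 = 5:40 PM on Jul 13 in Cinderford.

5:40 PM on July 13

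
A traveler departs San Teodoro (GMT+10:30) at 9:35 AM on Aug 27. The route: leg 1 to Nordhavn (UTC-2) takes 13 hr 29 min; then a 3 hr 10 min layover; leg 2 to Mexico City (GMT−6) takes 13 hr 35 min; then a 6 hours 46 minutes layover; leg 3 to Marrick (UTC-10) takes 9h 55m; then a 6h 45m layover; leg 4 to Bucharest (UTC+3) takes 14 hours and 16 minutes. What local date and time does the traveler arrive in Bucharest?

10:01 PM on August 29

Convert departure to UTC: 9:35 AM − 10:30 = 11:05 PM UTC on Aug 26.
Add 13 hours 29 minutes leg 1 → 12:34 PM UTC (Aug 27).
Add 3 hours and 10 minutes layover in Nordhavn → 3:44 PM UTC.
Add 13 hours and 35 minutes leg 2 → 5:19 AM UTC (Aug 28).
Add 6 hours and 46 minutes layover in Mexico City → 12:05 PM UTC.
Add 9 hours 55 minutes leg 3 → 10:00 PM UTC.
Add 6 hours and 45 minutes layover in Marrick → 4:45 AM UTC (Aug 29).
Add 14 hours and 16 minutes leg 4 → 7:01 PM UTC.
Bucharest is UTC+3:00, so local arrival = 7:01 PM + 3:00 = 10:01 PM on Aug 29.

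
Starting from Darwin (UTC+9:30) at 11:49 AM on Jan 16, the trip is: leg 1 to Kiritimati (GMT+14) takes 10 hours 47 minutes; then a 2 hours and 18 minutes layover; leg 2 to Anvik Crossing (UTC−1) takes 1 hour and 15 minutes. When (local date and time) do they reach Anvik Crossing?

3:39 PM on January 16

Convert departure to UTC: 11:49 AM − 9:30 = 2:19 AM UTC on Jan 16.
Add 10 hours 47 minutes leg 1 → 1:06 PM UTC.
Add 2 hours 18 minutes layover in Kiritimati → 3:24 PM UTC.
Add 1 hour and 15 minutes leg 2 → 4:39 PM UTC.
Anvik Crossing is UTC−1:00, so local arrival = 4:39 PM − 1:00 = 3:39 PM on Jan 16.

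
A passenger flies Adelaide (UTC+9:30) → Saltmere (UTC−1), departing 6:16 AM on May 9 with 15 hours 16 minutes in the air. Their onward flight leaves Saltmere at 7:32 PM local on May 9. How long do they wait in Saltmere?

Convert departure to UTC: 6:16 AM − 9:30 = 8:46 PM UTC on May 8.
Add 15 hours 16 minutes flight time → 12:02 PM UTC (May 9).
Saltmere is UTC−1:00, so local arrival = 12:02 PM − 1:00 = 11:02 AM on May 9.
Layover = 7:32 PM − 11:02 AM = 8 hours 30 minutes.

8 hours 30 minutes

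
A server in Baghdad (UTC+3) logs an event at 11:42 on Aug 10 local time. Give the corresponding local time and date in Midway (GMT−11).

In UTC: 11:42 − 3:00 = 08:42 on Aug 10.
Midway is UTC−11:00: 08:42 − 11:00 = 21:42 on Aug 9.

21:42 on August 9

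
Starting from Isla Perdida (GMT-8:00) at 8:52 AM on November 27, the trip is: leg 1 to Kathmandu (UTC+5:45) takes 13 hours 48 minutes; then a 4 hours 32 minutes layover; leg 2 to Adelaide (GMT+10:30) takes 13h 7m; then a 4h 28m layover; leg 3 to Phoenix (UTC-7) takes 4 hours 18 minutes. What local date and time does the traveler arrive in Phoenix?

2:05 AM on Nov 29

Convert departure to UTC: 8:52 AM + 8:00 = 4:52 PM UTC on Nov 27.
Add 13 hours and 48 minutes leg 1 → 6:40 AM UTC (Nov 28).
Add 4 hours and 32 minutes layover in Kathmandu → 11:12 AM UTC.
Add 13 hours 7 minutes leg 2 → 12:19 AM UTC (Nov 29).
Add 4 hours 28 minutes layover in Adelaide → 4:47 AM UTC.
Add 4 hours and 18 minutes leg 3 → 9:05 AM UTC.
Phoenix is UTC−7:00, so local arrival = 9:05 AM − 7:00 = 2:05 AM on Nov 29.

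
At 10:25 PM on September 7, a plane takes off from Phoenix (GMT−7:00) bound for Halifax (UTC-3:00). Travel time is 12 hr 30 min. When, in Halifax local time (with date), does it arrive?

Convert departure to UTC: 10:25 PM + 7:00 = 5:25 AM UTC on Sep 8.
Add 12 hours and 30 minutes travel time → 5:55 PM UTC.
Halifax is UTC−3:00, so local arrival = 5:55 PM − 3:00 = 2:55 PM on Sep 8.

2:55 PM on September 8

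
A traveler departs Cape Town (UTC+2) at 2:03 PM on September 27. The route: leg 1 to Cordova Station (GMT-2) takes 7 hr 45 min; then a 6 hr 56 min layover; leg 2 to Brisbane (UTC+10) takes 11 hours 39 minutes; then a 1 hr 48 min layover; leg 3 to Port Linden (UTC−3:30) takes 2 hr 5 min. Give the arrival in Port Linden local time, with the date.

Convert departure to UTC: 2:03 PM − 2:00 = 12:03 PM UTC on Sep 27.
Add 7 hours and 45 minutes leg 1 → 7:48 PM UTC.
Add 6 hours and 56 minutes layover in Cordova Station → 2:44 AM UTC (Sep 28).
Add 11 hours 39 minutes leg 2 → 2:23 PM UTC.
Add 1 hour and 48 minutes layover in Brisbane → 4:11 PM UTC.
Add 2 hours and 5 minutes leg 3 → 6:16 PM UTC.
Port Linden is UTC−3:30, so local arrival = 6:16 PM − 3:30 = 2:46 PM on Sep 28.

2:46 PM on Sep 28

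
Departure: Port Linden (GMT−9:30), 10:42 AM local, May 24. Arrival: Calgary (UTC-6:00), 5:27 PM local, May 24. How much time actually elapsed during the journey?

3 hours 15 minutes

Departure in UTC: 10:42 AM + 9:30 = 8:12 PM on May 24.
Arrival in UTC: 5:27 PM + 6:00 = 11:27 PM on May 24.
Elapsed = 11:27 PM − 8:12 PM = 3 hours 15 minutes.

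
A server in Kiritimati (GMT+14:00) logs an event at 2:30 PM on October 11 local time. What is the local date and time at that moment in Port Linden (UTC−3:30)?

9:00 PM on October 10

Port Linden is 17:30 behind Kiritimati.
Shift by the zone difference: 2:30 PM − 17:30 = 9:00 PM on Oct 10 in Port Linden.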